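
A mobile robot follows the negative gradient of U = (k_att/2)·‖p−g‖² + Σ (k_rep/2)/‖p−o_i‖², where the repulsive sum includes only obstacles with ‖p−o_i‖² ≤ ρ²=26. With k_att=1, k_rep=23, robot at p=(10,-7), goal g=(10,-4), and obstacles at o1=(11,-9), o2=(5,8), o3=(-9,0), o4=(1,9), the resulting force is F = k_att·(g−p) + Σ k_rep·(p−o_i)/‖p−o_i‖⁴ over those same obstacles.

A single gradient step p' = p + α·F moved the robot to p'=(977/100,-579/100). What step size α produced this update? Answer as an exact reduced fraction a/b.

F_att = 1·(g−p) = 1·(0,3) = (0.0000,3.0000)
o1: d²=5 ≤ ρ²=26; F_rep = 23·(-1,2)/5² = (-0.9200,1.8400)
o2: d²=250 > ρ²=26 → inactive
o3: d²=410 > ρ²=26 → inactive
o4: d²=337 > ρ²=26 → inactive
F = F_att + ΣF_rep = (-0.9200,4.8400)
Δp = p'−p = (-0.2300,1.2100); α = Δx/Fx = (-23/100) / (-23/25) = 1/4
check: Δy/Fy = (121/100) / (121/25) = 1/4 ✓

α = 1/4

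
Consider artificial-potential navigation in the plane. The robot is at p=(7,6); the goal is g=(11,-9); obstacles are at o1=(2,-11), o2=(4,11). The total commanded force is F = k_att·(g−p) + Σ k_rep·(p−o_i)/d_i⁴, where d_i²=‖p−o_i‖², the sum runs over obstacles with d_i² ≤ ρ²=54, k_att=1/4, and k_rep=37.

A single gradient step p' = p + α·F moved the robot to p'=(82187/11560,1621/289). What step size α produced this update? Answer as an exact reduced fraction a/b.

α = 1/10

F_att = 1/4·(g−p) = 1/4·(4,-15) = (1.0000,-3.7500)
o1: d²=314 > ρ²=54 → inactive
o2: d²=34 ≤ ρ²=54; F_rep = 37·(3,-5)/34² = (0.0960,-0.1600)
F = F_att + ΣF_rep = (1.0960,-3.9100)
Δp = p'−p = (0.1096,-0.3910); α = Δx/Fx = (1267/11560) / (1267/1156) = 1/10
check: Δy/Fy = (-113/289) / (-1130/289) = 1/10 ✓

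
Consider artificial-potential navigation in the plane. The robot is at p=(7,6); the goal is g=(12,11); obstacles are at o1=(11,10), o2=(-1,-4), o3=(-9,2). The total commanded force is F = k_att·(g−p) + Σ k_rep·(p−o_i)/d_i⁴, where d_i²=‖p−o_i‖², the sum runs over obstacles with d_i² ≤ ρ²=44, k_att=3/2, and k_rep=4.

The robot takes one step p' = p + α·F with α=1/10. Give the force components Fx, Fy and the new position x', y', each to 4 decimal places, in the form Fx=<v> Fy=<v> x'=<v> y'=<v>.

Fx=7.4844 Fy=7.4844 x'=7.7484 y'=6.7484

F_att = 3/2·(g−p) = 3/2·(5,5) = (7.5000,7.5000)
o1: d²=32 ≤ ρ²=44; F_rep = 4·(-4,-4)/32² = (-0.0156,-0.0156)
o2: d²=164 > ρ²=44 → inactive
o3: d²=272 > ρ²=44 → inactive
F = F_att + ΣF_rep = (7.4844,7.4844)
p' = p + 1/10·F = (7.7484,6.7484)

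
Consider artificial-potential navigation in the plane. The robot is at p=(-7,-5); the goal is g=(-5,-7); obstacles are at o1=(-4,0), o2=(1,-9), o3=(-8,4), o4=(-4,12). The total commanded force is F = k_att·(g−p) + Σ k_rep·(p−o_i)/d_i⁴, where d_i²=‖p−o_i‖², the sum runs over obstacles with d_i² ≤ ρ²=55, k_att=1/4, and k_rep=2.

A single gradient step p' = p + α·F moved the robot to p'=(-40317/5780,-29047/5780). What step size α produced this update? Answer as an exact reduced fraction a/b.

F_att = 1/4·(g−p) = 1/4·(2,-2) = (0.5000,-0.5000)
o1: d²=34 ≤ ρ²=55; F_rep = 2·(-3,-5)/34² = (-0.0052,-0.0087)
o2: d²=80 > ρ²=55 → inactive
o3: d²=82 > ρ²=55 → inactive
o4: d²=298 > ρ²=55 → inactive
F = F_att + ΣF_rep = (0.4948,-0.5087)
Δp = p'−p = (0.0247,-0.0254); α = Δx/Fx = (143/5780) / (143/289) = 1/20
check: Δy/Fy = (-147/5780) / (-147/289) = 1/20 ✓

α = 1/20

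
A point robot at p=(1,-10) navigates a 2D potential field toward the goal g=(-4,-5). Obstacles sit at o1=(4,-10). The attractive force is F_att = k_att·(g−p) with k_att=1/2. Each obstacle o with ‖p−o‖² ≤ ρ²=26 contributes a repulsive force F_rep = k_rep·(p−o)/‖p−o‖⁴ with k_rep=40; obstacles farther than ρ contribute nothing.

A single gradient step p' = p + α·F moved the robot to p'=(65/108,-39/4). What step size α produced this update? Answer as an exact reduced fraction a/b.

F_att = 1/2·(g−p) = 1/2·(-5,5) = (-2.5000,2.5000)
o1: d²=9 ≤ ρ²=26; F_rep = 40·(-3,0)/9² = (-1.4815,0.0000)
F = F_att + ΣF_rep = (-3.9815,2.5000)
Δp = p'−p = (-0.3981,0.2500); α = Δx/Fx = (-43/108) / (-215/54) = 1/10
check: Δy/Fy = (1/4) / (5/2) = 1/10 ✓

α = 1/10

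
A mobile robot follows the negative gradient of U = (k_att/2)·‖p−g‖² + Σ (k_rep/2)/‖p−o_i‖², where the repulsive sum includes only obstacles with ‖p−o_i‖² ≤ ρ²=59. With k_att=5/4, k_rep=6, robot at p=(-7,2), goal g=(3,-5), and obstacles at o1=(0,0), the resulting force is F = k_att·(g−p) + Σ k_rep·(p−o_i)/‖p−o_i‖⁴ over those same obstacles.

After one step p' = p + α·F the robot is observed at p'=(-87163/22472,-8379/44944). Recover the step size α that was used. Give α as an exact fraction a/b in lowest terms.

F_att = 5/4·(g−p) = 5/4·(10,-7) = (12.5000,-8.7500)
o1: d²=53 ≤ ρ²=59; F_rep = 6·(-7,2)/53² = (-0.0150,0.0043)
F = F_att + ΣF_rep = (12.4850,-8.7457)
Δp = p'−p = (3.1213,-2.1864); α = Δx/Fx = (70141/22472) / (70141/5618) = 1/4
check: Δy/Fy = (-98267/44944) / (-98267/11236) = 1/4 ✓

α = 1/4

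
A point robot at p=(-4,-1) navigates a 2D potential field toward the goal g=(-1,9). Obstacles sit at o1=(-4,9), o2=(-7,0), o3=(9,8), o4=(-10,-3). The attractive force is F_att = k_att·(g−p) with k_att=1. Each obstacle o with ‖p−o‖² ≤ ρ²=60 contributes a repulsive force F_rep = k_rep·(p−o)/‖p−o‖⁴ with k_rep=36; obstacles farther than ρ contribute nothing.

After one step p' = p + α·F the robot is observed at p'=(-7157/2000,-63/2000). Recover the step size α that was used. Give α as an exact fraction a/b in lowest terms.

α = 1/10

F_att = 1·(g−p) = 1·(3,10) = (3.0000,10.0000)
o1: d²=100 > ρ²=60 → inactive
o2: d²=10 ≤ ρ²=60; F_rep = 36·(3,-1)/10² = (1.0800,-0.3600)
o3: d²=250 > ρ²=60 → inactive
o4: d²=40 ≤ ρ²=60; F_rep = 36·(6,2)/40² = (0.1350,0.0450)
F = F_att + ΣF_rep = (4.2150,9.6850)
Δp = p'−p = (0.4215,0.9685); α = Δx/Fx = (843/2000) / (843/200) = 1/10
check: Δy/Fy = (1937/2000) / (1937/200) = 1/10 ✓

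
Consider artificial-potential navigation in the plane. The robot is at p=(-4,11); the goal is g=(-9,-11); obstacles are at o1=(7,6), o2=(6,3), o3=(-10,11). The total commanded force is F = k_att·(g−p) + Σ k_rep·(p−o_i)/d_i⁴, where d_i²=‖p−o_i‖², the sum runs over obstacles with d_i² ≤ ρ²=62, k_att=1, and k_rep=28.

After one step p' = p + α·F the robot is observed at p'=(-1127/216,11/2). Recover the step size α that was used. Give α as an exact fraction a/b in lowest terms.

α = 1/4

F_att = 1·(g−p) = 1·(-5,-22) = (-5.0000,-22.0000)
o1: d²=146 > ρ²=62 → inactive
o2: d²=164 > ρ²=62 → inactive
o3: d²=36 ≤ ρ²=62; F_rep = 28·(6,0)/36² = (0.1296,0.0000)
F = F_att + ΣF_rep = (-4.8704,-22.0000)
Δp = p'−p = (-1.2176,-5.5000); α = Δx/Fx = (-263/216) / (-263/54) = 1/4
check: Δy/Fy = (-11/2) / (-22) = 1/4 ✓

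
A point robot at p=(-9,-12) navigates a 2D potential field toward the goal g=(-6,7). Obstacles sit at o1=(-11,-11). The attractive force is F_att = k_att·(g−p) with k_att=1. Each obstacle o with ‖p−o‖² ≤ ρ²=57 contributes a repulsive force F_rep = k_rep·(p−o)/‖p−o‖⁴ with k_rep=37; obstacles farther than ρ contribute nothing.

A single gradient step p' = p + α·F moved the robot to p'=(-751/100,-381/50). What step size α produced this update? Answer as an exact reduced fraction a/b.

F_att = 1·(g−p) = 1·(3,19) = (3.0000,19.0000)
o1: d²=5 ≤ ρ²=57; F_rep = 37·(2,-1)/5² = (2.9600,-1.4800)
F = F_att + ΣF_rep = (5.9600,17.5200)
Δp = p'−p = (1.4900,4.3800); α = Δx/Fx = (149/100) / (149/25) = 1/4
check: Δy/Fy = (219/50) / (438/25) = 1/4 ✓

α = 1/4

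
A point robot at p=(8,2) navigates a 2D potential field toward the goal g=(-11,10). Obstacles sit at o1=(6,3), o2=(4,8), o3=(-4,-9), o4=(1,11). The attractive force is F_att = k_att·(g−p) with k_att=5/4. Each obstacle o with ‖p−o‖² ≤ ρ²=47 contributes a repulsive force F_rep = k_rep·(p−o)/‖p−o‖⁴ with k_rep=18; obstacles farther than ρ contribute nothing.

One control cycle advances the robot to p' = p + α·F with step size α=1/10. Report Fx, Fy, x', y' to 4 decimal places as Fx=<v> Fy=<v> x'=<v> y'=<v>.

Fx=-22.3100 Fy=9.2800 x'=5.7690 y'=2.9280

F_att = 5/4·(g−p) = 5/4·(-19,8) = (-23.7500,10.0000)
o1: d²=5 ≤ ρ²=47; F_rep = 18·(2,-1)/5² = (1.4400,-0.7200)
o2: d²=52 > ρ²=47 → inactive
o3: d²=265 > ρ²=47 → inactive
o4: d²=130 > ρ²=47 → inactive
F = F_att + ΣF_rep = (-22.3100,9.2800)
p' = p + 1/10·F = (5.7690,2.9280)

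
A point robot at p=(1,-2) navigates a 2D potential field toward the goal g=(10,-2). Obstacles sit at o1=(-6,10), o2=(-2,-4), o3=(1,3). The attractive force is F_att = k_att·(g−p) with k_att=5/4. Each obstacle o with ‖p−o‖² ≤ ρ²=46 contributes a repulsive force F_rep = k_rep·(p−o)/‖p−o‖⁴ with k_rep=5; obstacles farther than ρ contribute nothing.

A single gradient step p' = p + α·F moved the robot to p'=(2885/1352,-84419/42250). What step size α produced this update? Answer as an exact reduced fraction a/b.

α = 1/10

F_att = 5/4·(g−p) = 5/4·(9,0) = (11.2500,0.0000)
o1: d²=193 > ρ²=46 → inactive
o2: d²=13 ≤ ρ²=46; F_rep = 5·(3,2)/13² = (0.0888,0.0592)
o3: d²=25 ≤ ρ²=46; F_rep = 5·(0,-5)/25² = (0.0000,-0.0400)
F = F_att + ΣF_rep = (11.3388,0.0192)
Δp = p'−p = (1.1339,0.0019); α = Δx/Fx = (1533/1352) / (7665/676) = 1/10
check: Δy/Fy = (81/42250) / (81/4225) = 1/10 ✓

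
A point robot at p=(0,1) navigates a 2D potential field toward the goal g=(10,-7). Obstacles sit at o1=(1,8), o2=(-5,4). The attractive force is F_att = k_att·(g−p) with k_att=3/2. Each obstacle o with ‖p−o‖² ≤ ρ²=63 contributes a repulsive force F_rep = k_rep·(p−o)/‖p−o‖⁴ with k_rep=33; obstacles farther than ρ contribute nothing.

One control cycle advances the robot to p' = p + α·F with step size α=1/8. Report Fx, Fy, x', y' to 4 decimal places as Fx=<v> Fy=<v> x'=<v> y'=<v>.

F_att = 3/2·(g−p) = 3/2·(10,-8) = (15.0000,-12.0000)
o1: d²=50 ≤ ρ²=63; F_rep = 33·(-1,-7)/50² = (-0.0132,-0.0924)
o2: d²=34 ≤ ρ²=63; F_rep = 33·(5,-3)/34² = (0.1427,-0.0856)
F = F_att + ΣF_rep = (15.1295,-12.1780)
p' = p + 1/8·F = (1.8912,-0.5223)

Fx=15.1295 Fy=-12.1780 x'=1.8912 y'=-0.5223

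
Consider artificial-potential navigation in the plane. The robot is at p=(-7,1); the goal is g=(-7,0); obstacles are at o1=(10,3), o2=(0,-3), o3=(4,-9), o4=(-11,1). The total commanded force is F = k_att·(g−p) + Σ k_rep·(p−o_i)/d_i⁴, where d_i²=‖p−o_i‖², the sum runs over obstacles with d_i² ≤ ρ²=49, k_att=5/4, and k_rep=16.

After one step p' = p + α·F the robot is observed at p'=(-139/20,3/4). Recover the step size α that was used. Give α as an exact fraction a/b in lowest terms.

α = 1/5

F_att = 5/4·(g−p) = 5/4·(0,-1) = (0.0000,-1.2500)
o1: d²=293 > ρ²=49 → inactive
o2: d²=65 > ρ²=49 → inactive
o3: d²=221 > ρ²=49 → inactive
o4: d²=16 ≤ ρ²=49; F_rep = 16·(4,0)/16² = (0.2500,0.0000)
F = F_att + ΣF_rep = (0.2500,-1.2500)
Δp = p'−p = (0.0500,-0.2500); α = Δx/Fx = (1/20) / (1/4) = 1/5
check: Δy/Fy = (-1/4) / (-5/4) = 1/5 ✓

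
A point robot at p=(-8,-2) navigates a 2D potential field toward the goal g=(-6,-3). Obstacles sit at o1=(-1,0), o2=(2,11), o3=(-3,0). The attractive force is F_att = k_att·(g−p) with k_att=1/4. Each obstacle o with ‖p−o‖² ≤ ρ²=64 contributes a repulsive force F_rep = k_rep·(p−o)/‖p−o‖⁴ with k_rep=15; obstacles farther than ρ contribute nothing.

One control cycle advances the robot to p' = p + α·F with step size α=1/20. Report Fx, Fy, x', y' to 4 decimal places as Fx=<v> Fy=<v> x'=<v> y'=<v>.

F_att = 1/4·(g−p) = 1/4·(2,-1) = (0.5000,-0.2500)
o1: d²=53 ≤ ρ²=64; F_rep = 15·(-7,-2)/53² = (-0.0374,-0.0107)
o2: d²=269 > ρ²=64 → inactive
o3: d²=29 ≤ ρ²=64; F_rep = 15·(-5,-2)/29² = (-0.0892,-0.0357)
F = F_att + ΣF_rep = (0.3734,-0.2964)
p' = p + 1/20·F = (-7.9813,-2.0148)

Fx=0.3734 Fy=-0.2964 x'=-7.9813 y'=-2.0148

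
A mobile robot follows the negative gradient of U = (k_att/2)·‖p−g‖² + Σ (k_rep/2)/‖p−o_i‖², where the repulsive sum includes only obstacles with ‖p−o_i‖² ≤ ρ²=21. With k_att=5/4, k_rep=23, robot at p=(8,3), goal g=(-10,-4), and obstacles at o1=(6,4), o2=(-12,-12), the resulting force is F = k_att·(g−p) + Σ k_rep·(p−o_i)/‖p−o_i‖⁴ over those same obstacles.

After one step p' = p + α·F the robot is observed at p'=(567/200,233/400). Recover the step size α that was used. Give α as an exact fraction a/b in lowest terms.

F_att = 5/4·(g−p) = 5/4·(-18,-7) = (-22.5000,-8.7500)
o1: d²=5 ≤ ρ²=21; F_rep = 23·(2,-1)/5² = (1.8400,-0.9200)
o2: d²=625 > ρ²=21 → inactive
F = F_att + ΣF_rep = (-20.6600,-9.6700)
Δp = p'−p = (-5.1650,-2.4175); α = Δx/Fx = (-1033/200) / (-1033/50) = 1/4
check: Δy/Fy = (-967/400) / (-967/100) = 1/4 ✓

α = 1/4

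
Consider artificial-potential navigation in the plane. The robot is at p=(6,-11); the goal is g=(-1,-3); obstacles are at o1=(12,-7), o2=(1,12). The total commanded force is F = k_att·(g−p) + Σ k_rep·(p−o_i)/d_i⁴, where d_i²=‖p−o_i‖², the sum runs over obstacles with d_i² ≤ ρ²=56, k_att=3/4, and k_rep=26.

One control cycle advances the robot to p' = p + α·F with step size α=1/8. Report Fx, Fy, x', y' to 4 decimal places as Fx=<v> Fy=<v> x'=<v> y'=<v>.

Fx=-5.3077 Fy=5.9615 x'=5.3365 y'=-10.2548

F_att = 3/4·(g−p) = 3/4·(-7,8) = (-5.2500,6.0000)
o1: d²=52 ≤ ρ²=56; F_rep = 26·(-6,-4)/52² = (-0.0577,-0.0385)
o2: d²=554 > ρ²=56 → inactive
F = F_att + ΣF_rep = (-5.3077,5.9615)
p' = p + 1/8·F = (5.3365,-10.2548)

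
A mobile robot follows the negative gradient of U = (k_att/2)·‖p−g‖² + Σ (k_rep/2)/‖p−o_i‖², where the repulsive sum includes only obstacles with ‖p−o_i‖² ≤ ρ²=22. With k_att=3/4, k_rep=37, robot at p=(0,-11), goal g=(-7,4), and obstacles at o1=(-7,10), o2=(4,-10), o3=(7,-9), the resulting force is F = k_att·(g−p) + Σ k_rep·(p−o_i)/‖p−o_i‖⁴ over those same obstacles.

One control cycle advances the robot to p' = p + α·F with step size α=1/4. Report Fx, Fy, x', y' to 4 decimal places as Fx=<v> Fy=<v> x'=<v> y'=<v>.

F_att = 3/4·(g−p) = 3/4·(-7,15) = (-5.2500,11.2500)
o1: d²=490 > ρ²=22 → inactive
o2: d²=17 ≤ ρ²=22; F_rep = 37·(-4,-1)/17² = (-0.5121,-0.1280)
o3: d²=53 > ρ²=22 → inactive
F = F_att + ΣF_rep = (-5.7621,11.1220)
p' = p + 1/4·F = (-1.4405,-8.2195)

Fx=-5.7621 Fy=11.1220 x'=-1.4405 y'=-8.2195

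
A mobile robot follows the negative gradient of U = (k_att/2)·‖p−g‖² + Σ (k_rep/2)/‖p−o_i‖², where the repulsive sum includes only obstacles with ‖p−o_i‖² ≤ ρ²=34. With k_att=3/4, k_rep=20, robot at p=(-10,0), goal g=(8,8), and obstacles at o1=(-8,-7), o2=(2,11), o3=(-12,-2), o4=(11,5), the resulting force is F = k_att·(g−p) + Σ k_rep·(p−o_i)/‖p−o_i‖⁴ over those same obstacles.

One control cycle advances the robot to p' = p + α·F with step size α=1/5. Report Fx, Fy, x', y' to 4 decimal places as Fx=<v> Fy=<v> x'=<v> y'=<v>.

F_att = 3/4·(g−p) = 3/4·(18,8) = (13.5000,6.0000)
o1: d²=53 > ρ²=34 → inactive
o2: d²=265 > ρ²=34 → inactive
o3: d²=8 ≤ ρ²=34; F_rep = 20·(2,2)/8² = (0.6250,0.6250)
o4: d²=466 > ρ²=34 → inactive
F = F_att + ΣF_rep = (14.1250,6.6250)
p' = p + 1/5·F = (-7.1750,1.3250)

Fx=14.1250 Fy=6.6250 x'=-7.1750 y'=1.3250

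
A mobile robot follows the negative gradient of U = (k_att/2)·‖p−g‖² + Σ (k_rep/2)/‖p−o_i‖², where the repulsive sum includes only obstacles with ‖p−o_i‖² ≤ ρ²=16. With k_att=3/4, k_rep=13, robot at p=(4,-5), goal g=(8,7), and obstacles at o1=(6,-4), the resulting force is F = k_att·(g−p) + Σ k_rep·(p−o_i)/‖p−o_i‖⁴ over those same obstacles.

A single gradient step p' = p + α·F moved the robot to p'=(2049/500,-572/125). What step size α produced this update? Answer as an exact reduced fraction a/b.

α = 1/20

F_att = 3/4·(g−p) = 3/4·(4,12) = (3.0000,9.0000)
o1: d²=5 ≤ ρ²=16; F_rep = 13·(-2,-1)/5² = (-1.0400,-0.5200)
F = F_att + ΣF_rep = (1.9600,8.4800)
Δp = p'−p = (0.0980,0.4240); α = Δx/Fx = (49/500) / (49/25) = 1/20
check: Δy/Fy = (53/125) / (212/25) = 1/20 ✓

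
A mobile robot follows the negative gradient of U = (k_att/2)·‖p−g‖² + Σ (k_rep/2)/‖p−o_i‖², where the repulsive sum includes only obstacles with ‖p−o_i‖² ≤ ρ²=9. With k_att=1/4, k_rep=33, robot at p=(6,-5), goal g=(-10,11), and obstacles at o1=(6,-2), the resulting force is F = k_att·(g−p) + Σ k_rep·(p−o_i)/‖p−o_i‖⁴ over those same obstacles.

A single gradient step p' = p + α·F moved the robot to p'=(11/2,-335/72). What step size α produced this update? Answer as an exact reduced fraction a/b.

α = 1/8

F_att = 1/4·(g−p) = 1/4·(-16,16) = (-4.0000,4.0000)
o1: d²=9 ≤ ρ²=9; F_rep = 33·(0,-3)/9² = (0.0000,-1.2222)
F = F_att + ΣF_rep = (-4.0000,2.7778)
Δp = p'−p = (-0.5000,0.3472); α = Δx/Fx = (-1/2) / (-4) = 1/8
check: Δy/Fy = (25/72) / (25/9) = 1/8 ✓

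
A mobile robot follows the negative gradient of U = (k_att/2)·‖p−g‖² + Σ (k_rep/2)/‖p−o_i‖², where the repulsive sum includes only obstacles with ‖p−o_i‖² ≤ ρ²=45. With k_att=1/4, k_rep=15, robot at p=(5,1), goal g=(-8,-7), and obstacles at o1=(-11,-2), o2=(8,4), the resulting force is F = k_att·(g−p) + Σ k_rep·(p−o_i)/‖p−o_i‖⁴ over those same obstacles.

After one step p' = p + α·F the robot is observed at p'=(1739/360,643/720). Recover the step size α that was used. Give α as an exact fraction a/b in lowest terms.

F_att = 1/4·(g−p) = 1/4·(-13,-8) = (-3.2500,-2.0000)
o1: d²=265 > ρ²=45 → inactive
o2: d²=18 ≤ ρ²=45; F_rep = 15·(-3,-3)/18² = (-0.1389,-0.1389)
F = F_att + ΣF_rep = (-3.3889,-2.1389)
Δp = p'−p = (-0.1694,-0.1069); α = Δx/Fx = (-61/360) / (-61/18) = 1/20
check: Δy/Fy = (-77/720) / (-77/36) = 1/20 ✓

α = 1/20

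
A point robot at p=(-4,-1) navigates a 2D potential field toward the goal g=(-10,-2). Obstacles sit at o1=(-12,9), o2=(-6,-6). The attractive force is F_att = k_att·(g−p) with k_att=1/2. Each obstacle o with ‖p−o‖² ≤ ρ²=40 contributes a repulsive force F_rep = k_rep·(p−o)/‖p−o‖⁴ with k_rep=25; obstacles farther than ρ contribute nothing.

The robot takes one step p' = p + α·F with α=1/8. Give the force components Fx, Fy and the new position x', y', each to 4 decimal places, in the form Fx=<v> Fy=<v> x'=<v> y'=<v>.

F_att = 1/2·(g−p) = 1/2·(-6,-1) = (-3.0000,-0.5000)
o1: d²=164 > ρ²=40 → inactive
o2: d²=29 ≤ ρ²=40; F_rep = 25·(2,5)/29² = (0.0595,0.1486)
F = F_att + ΣF_rep = (-2.9405,-0.3514)
p' = p + 1/8·F = (-4.3676,-1.0439)

Fx=-2.9405 Fy=-0.3514 x'=-4.3676 y'=-1.0439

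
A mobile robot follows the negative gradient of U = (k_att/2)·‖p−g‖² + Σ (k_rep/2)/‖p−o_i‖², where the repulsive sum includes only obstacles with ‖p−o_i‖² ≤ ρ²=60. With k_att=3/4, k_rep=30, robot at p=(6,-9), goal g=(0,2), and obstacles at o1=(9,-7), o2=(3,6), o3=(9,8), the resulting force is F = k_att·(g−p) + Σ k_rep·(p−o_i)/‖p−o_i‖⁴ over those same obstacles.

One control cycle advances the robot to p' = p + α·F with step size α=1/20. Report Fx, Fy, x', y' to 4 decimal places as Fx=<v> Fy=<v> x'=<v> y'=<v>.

F_att = 3/4·(g−p) = 3/4·(-6,11) = (-4.5000,8.2500)
o1: d²=13 ≤ ρ²=60; F_rep = 30·(-3,-2)/13² = (-0.5325,-0.3550)
o2: d²=234 > ρ²=60 → inactive
o3: d²=298 > ρ²=60 → inactive
F = F_att + ΣF_rep = (-5.0325,7.8950)
p' = p + 1/20·F = (5.7484,-8.6053)

Fx=-5.0325 Fy=7.8950 x'=5.7484 y'=-8.6053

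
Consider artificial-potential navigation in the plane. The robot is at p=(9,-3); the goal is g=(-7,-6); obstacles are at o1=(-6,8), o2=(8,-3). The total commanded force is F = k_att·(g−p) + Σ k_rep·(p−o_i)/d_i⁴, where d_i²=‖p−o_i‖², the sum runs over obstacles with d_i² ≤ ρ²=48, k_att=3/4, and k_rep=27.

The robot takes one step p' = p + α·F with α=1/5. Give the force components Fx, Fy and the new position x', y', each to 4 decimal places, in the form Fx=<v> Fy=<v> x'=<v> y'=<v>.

F_att = 3/4·(g−p) = 3/4·(-16,-3) = (-12.0000,-2.2500)
o1: d²=346 > ρ²=48 → inactive
o2: d²=1 ≤ ρ²=48; F_rep = 27·(1,0)/1² = (27.0000,0.0000)
F = F_att + ΣF_rep = (15.0000,-2.2500)
p' = p + 1/5·F = (12.0000,-3.4500)

Fx=15.0000 Fy=-2.2500 x'=12.0000 y'=-3.4500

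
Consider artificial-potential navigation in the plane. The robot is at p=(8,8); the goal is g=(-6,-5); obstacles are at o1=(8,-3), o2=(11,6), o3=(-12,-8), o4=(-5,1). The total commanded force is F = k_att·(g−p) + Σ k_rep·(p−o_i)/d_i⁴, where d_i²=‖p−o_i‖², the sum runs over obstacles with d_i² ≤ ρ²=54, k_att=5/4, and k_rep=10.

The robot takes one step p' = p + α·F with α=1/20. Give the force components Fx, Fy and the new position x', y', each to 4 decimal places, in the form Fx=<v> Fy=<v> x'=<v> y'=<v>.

Fx=-17.6775 Fy=-16.1317 x'=7.1161 y'=7.1934

F_att = 5/4·(g−p) = 5/4·(-14,-13) = (-17.5000,-16.2500)
o1: d²=121 > ρ²=54 → inactive
o2: d²=13 ≤ ρ²=54; F_rep = 10·(-3,2)/13² = (-0.1775,0.1183)
o3: d²=656 > ρ²=54 → inactive
o4: d²=218 > ρ²=54 → inactive
F = F_att + ΣF_rep = (-17.6775,-16.1317)
p' = p + 1/20·F = (7.1161,7.1934)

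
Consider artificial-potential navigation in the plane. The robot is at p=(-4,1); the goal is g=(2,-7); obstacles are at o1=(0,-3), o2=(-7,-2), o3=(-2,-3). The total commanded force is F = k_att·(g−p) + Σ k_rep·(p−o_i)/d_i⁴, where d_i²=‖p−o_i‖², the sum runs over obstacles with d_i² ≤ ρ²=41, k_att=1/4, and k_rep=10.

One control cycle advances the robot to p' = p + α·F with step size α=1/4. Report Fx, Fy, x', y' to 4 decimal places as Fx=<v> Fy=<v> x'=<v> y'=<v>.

Fx=1.5035 Fy=-1.7683 x'=-3.6241 y'=0.5579

F_att = 1/4·(g−p) = 1/4·(6,-8) = (1.5000,-2.0000)
o1: d²=32 ≤ ρ²=41; F_rep = 10·(-4,4)/32² = (-0.0391,0.0391)
o2: d²=18 ≤ ρ²=41; F_rep = 10·(3,3)/18² = (0.0926,0.0926)
o3: d²=20 ≤ ρ²=41; F_rep = 10·(-2,4)/20² = (-0.0500,0.1000)
F = F_att + ΣF_rep = (1.5035,-1.7683)
p' = p + 1/4·F = (-3.6241,0.5579)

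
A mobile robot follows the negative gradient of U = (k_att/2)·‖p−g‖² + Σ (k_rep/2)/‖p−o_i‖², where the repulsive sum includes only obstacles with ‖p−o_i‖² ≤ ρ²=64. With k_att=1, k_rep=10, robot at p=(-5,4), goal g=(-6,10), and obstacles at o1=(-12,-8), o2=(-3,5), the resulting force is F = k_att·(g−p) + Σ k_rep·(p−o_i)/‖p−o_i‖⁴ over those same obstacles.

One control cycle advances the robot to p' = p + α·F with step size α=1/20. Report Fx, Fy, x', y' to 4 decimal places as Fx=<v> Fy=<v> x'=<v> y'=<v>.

F_att = 1·(g−p) = 1·(-1,6) = (-1.0000,6.0000)
o1: d²=193 > ρ²=64 → inactive
o2: d²=5 ≤ ρ²=64; F_rep = 10·(-2,-1)/5² = (-0.8000,-0.4000)
F = F_att + ΣF_rep = (-1.8000,5.6000)
p' = p + 1/20·F = (-5.0900,4.2800)

Fx=-1.8000 Fy=5.6000 x'=-5.0900 y'=4.2800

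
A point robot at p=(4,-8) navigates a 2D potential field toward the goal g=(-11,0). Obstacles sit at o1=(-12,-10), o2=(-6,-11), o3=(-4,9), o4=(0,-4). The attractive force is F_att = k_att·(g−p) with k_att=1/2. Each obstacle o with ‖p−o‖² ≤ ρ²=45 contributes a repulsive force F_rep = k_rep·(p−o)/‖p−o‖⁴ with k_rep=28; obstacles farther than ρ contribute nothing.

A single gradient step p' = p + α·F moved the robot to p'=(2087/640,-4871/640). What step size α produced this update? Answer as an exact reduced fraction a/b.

α = 1/10

F_att = 1/2·(g−p) = 1/2·(-15,8) = (-7.5000,4.0000)
o1: d²=260 > ρ²=45 → inactive
o2: d²=109 > ρ²=45 → inactive
o3: d²=353 > ρ²=45 → inactive
o4: d²=32 ≤ ρ²=45; F_rep = 28·(4,-4)/32² = (0.1094,-0.1094)
F = F_att + ΣF_rep = (-7.3906,3.8906)
Δp = p'−p = (-0.7391,0.3891); α = Δx/Fx = (-473/640) / (-473/64) = 1/10
check: Δy/Fy = (249/640) / (249/64) = 1/10 ✓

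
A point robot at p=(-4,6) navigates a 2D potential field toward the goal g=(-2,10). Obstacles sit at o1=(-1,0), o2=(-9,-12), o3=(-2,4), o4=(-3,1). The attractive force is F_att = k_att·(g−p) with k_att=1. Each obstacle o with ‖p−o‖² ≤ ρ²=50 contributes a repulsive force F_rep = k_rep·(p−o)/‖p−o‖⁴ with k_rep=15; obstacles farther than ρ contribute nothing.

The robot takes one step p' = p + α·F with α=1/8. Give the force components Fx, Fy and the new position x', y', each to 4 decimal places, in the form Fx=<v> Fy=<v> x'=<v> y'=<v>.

F_att = 1·(g−p) = 1·(2,4) = (2.0000,4.0000)
o1: d²=45 ≤ ρ²=50; F_rep = 15·(-3,6)/45² = (-0.0222,0.0444)
o2: d²=349 > ρ²=50 → inactive
o3: d²=8 ≤ ρ²=50; F_rep = 15·(-2,2)/8² = (-0.4688,0.4688)
o4: d²=26 ≤ ρ²=50; F_rep = 15·(-1,5)/26² = (-0.0222,0.1109)
F = F_att + ΣF_rep = (1.4868,4.6241)
p' = p + 1/8·F = (-3.8141,6.5780)

Fx=1.4868 Fy=4.6241 x'=-3.8141 y'=6.5780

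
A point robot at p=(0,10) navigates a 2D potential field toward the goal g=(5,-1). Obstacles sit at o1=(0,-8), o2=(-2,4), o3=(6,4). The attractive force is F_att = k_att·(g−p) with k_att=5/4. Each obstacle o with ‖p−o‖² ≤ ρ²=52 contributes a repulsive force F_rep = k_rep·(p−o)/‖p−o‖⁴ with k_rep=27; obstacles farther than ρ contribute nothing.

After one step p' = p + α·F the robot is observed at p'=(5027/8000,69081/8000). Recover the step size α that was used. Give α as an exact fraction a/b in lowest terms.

α = 1/10

F_att = 5/4·(g−p) = 5/4·(5,-11) = (6.2500,-13.7500)
o1: d²=324 > ρ²=52 → inactive
o2: d²=40 ≤ ρ²=52; F_rep = 27·(2,6)/40² = (0.0338,0.1013)
o3: d²=72 > ρ²=52 → inactive
F = F_att + ΣF_rep = (6.2838,-13.6487)
Δp = p'−p = (0.6284,-1.3649); α = Δx/Fx = (5027/8000) / (5027/800) = 1/10
check: Δy/Fy = (-10919/8000) / (-10919/800) = 1/10 ✓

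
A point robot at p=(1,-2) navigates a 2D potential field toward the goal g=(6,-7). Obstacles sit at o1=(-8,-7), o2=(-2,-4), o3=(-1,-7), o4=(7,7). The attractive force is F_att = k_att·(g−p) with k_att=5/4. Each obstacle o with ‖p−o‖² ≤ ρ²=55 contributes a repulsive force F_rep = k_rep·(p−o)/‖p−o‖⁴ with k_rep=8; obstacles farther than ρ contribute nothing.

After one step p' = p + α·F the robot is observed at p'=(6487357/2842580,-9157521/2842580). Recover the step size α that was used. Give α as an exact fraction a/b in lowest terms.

α = 1/5

F_att = 5/4·(g−p) = 5/4·(5,-5) = (6.2500,-6.2500)
o1: d²=106 > ρ²=55 → inactive
o2: d²=13 ≤ ρ²=55; F_rep = 8·(3,2)/13² = (0.1420,0.0947)
o3: d²=29 ≤ ρ²=55; F_rep = 8·(2,5)/29² = (0.0190,0.0476)
o4: d²=117 > ρ²=55 → inactive
F = F_att + ΣF_rep = (6.4110,-6.1078)
Δp = p'−p = (1.2822,-1.2216); α = Δx/Fx = (3644777/2842580) / (3644777/568516) = 1/5
check: Δy/Fy = (-3472361/2842580) / (-3472361/568516) = 1/5 ✓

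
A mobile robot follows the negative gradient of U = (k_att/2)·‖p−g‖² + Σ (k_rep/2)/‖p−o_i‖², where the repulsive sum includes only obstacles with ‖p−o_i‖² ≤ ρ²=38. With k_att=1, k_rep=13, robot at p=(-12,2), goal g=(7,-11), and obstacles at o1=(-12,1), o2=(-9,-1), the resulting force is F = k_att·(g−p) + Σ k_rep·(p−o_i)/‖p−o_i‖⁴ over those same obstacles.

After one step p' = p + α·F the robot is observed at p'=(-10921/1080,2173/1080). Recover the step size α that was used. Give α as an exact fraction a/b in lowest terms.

α = 1/10

F_att = 1·(g−p) = 1·(19,-13) = (19.0000,-13.0000)
o1: d²=1 ≤ ρ²=38; F_rep = 13·(0,1)/1² = (0.0000,13.0000)
o2: d²=18 ≤ ρ²=38; F_rep = 13·(-3,3)/18² = (-0.1204,0.1204)
F = F_att + ΣF_rep = (18.8796,0.1204)
Δp = p'−p = (1.8880,0.0120); α = Δx/Fx = (2039/1080) / (2039/108) = 1/10
check: Δy/Fy = (13/1080) / (13/108) = 1/10 ✓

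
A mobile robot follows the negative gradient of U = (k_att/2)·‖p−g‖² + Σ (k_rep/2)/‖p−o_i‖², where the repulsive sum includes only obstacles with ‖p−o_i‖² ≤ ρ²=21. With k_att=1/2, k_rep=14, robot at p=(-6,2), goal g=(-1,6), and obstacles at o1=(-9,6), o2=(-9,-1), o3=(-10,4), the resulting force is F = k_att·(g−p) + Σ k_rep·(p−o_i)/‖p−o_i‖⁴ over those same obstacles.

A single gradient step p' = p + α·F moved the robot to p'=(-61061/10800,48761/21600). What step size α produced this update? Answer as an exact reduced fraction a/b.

F_att = 1/2·(g−p) = 1/2·(5,4) = (2.5000,2.0000)
o1: d²=25 > ρ²=21 → inactive
o2: d²=18 ≤ ρ²=21; F_rep = 14·(3,3)/18² = (0.1296,0.1296)
o3: d²=20 ≤ ρ²=21; F_rep = 14·(4,-2)/20² = (0.1400,-0.0700)
F = F_att + ΣF_rep = (2.7696,2.0596)
Δp = p'−p = (0.3462,0.2575); α = Δx/Fx = (3739/10800) / (3739/1350) = 1/8
check: Δy/Fy = (5561/21600) / (5561/2700) = 1/8 ✓

α = 1/8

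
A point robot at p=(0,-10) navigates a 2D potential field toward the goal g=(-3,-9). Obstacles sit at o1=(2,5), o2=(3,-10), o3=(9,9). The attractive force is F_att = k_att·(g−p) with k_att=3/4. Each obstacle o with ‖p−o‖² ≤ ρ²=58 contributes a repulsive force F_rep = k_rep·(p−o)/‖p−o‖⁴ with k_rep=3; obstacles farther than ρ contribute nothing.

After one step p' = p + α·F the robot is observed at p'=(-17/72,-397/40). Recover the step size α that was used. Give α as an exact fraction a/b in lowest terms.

F_att = 3/4·(g−p) = 3/4·(-3,1) = (-2.2500,0.7500)
o1: d²=229 > ρ²=58 → inactive
o2: d²=9 ≤ ρ²=58; F_rep = 3·(-3,0)/9² = (-0.1111,0.0000)
o3: d²=442 > ρ²=58 → inactive
F = F_att + ΣF_rep = (-2.3611,0.7500)
Δp = p'−p = (-0.2361,0.0750); α = Δx/Fx = (-17/72) / (-85/36) = 1/10
check: Δy/Fy = (3/40) / (3/4) = 1/10 ✓

α = 1/10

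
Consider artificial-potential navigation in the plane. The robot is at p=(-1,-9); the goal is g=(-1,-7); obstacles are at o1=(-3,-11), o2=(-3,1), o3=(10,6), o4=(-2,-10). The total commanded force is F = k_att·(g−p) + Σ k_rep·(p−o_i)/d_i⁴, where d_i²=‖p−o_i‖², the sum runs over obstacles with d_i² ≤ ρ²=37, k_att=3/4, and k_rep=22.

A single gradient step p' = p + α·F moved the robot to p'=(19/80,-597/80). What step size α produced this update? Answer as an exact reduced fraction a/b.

F_att = 3/4·(g−p) = 3/4·(0,2) = (0.0000,1.5000)
o1: d²=8 ≤ ρ²=37; F_rep = 22·(2,2)/8² = (0.6875,0.6875)
o2: d²=104 > ρ²=37 → inactive
o3: d²=346 > ρ²=37 → inactive
o4: d²=2 ≤ ρ²=37; F_rep = 22·(1,1)/2² = (5.5000,5.5000)
F = F_att + ΣF_rep = (6.1875,7.6875)
Δp = p'−p = (1.2375,1.5375); α = Δx/Fx = (99/80) / (99/16) = 1/5
check: Δy/Fy = (123/80) / (123/16) = 1/5 ✓

α = 1/5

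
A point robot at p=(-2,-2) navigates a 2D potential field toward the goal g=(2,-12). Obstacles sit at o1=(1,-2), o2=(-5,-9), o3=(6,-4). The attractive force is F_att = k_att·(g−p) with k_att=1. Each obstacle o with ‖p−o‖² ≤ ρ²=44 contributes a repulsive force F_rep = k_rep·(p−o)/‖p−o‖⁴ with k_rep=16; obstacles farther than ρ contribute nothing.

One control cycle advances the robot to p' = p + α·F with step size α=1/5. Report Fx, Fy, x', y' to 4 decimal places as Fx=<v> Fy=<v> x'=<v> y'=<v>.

Fx=3.4074 Fy=-10.0000 x'=-1.3185 y'=-4.0000

F_att = 1·(g−p) = 1·(4,-10) = (4.0000,-10.0000)
o1: d²=9 ≤ ρ²=44; F_rep = 16·(-3,0)/9² = (-0.5926,0.0000)
o2: d²=58 > ρ²=44 → inactive
o3: d²=68 > ρ²=44 → inactive
F = F_att + ΣF_rep = (3.4074,-10.0000)
p' = p + 1/5·F = (-1.3185,-4.0000)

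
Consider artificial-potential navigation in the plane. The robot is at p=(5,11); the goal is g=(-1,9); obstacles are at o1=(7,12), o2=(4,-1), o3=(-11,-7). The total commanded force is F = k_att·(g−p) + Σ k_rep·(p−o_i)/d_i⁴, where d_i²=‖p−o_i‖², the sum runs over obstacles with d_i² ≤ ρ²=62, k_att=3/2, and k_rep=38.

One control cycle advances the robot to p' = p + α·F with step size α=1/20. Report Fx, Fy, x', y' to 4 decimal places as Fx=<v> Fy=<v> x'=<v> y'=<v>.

Fx=-12.0400 Fy=-4.5200 x'=4.3980 y'=10.7740

F_att = 3/2·(g−p) = 3/2·(-6,-2) = (-9.0000,-3.0000)
o1: d²=5 ≤ ρ²=62; F_rep = 38·(-2,-1)/5² = (-3.0400,-1.5200)
o2: d²=145 > ρ²=62 → inactive
o3: d²=580 > ρ²=62 → inactive
F = F_att + ΣF_rep = (-12.0400,-4.5200)
p' = p + 1/20·F = (4.3980,10.7740)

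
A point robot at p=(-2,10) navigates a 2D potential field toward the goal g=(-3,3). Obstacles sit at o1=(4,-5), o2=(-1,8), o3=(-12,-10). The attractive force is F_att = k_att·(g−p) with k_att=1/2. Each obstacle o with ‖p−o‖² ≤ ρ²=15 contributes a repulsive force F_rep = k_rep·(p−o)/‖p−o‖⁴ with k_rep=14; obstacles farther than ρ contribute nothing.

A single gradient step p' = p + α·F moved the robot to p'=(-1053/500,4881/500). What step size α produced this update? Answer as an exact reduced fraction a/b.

α = 1/10

F_att = 1/2·(g−p) = 1/2·(-1,-7) = (-0.5000,-3.5000)
o1: d²=261 > ρ²=15 → inactive
o2: d²=5 ≤ ρ²=15; F_rep = 14·(-1,2)/5² = (-0.5600,1.1200)
o3: d²=500 > ρ²=15 → inactive
F = F_att + ΣF_rep = (-1.0600,-2.3800)
Δp = p'−p = (-0.1060,-0.2380); α = Δx/Fx = (-53/500) / (-53/50) = 1/10
check: Δy/Fy = (-119/500) / (-119/50) = 1/10 ✓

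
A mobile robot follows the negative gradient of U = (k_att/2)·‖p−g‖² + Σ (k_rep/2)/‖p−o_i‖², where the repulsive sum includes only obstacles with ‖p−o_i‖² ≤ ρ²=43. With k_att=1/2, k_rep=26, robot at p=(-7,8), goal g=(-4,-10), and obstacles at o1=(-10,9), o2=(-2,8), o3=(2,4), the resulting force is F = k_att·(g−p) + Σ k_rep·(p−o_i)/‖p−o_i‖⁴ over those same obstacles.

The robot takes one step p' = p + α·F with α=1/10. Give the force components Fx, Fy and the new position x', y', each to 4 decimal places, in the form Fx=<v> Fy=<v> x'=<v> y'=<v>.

F_att = 1/2·(g−p) = 1/2·(3,-18) = (1.5000,-9.0000)
o1: d²=10 ≤ ρ²=43; F_rep = 26·(3,-1)/10² = (0.7800,-0.2600)
o2: d²=25 ≤ ρ²=43; F_rep = 26·(-5,0)/25² = (-0.2080,0.0000)
o3: d²=97 > ρ²=43 → inactive
F = F_att + ΣF_rep = (2.0720,-9.2600)
p' = p + 1/10·F = (-6.7928,7.0740)

Fx=2.0720 Fy=-9.2600 x'=-6.7928 y'=7.0740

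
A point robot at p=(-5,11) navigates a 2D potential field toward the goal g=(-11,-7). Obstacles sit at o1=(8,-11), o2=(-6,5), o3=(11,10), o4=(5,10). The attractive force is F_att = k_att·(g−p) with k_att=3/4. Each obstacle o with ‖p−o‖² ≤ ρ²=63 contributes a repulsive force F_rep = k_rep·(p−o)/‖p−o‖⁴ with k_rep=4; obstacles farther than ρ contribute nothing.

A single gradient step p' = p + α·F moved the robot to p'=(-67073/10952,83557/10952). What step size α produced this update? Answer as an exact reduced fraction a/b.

F_att = 3/4·(g−p) = 3/4·(-6,-18) = (-4.5000,-13.5000)
o1: d²=653 > ρ²=63 → inactive
o2: d²=37 ≤ ρ²=63; F_rep = 4·(1,6)/37² = (0.0029,0.0175)
o3: d²=257 > ρ²=63 → inactive
o4: d²=101 > ρ²=63 → inactive
F = F_att + ΣF_rep = (-4.4971,-13.4825)
Δp = p'−p = (-1.1243,-3.3706); α = Δx/Fx = (-12313/10952) / (-12313/2738) = 1/4
check: Δy/Fy = (-36915/10952) / (-36915/2738) = 1/4 ✓

α = 1/4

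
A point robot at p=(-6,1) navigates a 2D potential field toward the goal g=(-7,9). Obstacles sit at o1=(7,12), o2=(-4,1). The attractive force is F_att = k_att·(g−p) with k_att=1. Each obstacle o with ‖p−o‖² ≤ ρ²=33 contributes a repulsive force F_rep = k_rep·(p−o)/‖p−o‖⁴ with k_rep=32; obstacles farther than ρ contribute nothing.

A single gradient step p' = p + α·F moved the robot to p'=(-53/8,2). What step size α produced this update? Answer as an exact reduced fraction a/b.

α = 1/8

F_att = 1·(g−p) = 1·(-1,8) = (-1.0000,8.0000)
o1: d²=290 > ρ²=33 → inactive
o2: d²=4 ≤ ρ²=33; F_rep = 32·(-2,0)/4² = (-4.0000,0.0000)
F = F_att + ΣF_rep = (-5.0000,8.0000)
Δp = p'−p = (-0.6250,1.0000); α = Δx/Fx = (-5/8) / (-5) = 1/8
check: Δy/Fy = (1) / (8) = 1/8 ✓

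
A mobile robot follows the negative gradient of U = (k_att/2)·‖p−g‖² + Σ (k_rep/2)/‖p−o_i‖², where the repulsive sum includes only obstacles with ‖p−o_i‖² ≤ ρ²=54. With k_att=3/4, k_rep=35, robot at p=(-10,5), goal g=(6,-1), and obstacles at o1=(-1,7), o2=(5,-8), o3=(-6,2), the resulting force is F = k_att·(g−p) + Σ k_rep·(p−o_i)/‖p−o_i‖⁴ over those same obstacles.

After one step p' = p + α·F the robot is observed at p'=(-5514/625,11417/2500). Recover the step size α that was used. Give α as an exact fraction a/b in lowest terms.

α = 1/10

F_att = 3/4·(g−p) = 3/4·(16,-6) = (12.0000,-4.5000)
o1: d²=85 > ρ²=54 → inactive
o2: d²=394 > ρ²=54 → inactive
o3: d²=25 ≤ ρ²=54; F_rep = 35·(-4,3)/25² = (-0.2240,0.1680)
F = F_att + ΣF_rep = (11.7760,-4.3320)
Δp = p'−p = (1.1776,-0.4332); α = Δx/Fx = (736/625) / (1472/125) = 1/10
check: Δy/Fy = (-1083/2500) / (-1083/250) = 1/10 ✓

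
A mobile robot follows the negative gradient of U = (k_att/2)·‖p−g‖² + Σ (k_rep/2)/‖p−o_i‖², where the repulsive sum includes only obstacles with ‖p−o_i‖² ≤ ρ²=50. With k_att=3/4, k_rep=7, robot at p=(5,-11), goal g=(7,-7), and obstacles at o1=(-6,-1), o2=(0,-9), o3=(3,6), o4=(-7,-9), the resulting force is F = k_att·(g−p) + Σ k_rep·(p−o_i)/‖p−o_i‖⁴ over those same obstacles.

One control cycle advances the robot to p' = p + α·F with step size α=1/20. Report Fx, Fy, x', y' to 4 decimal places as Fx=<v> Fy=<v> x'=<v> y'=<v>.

F_att = 3/4·(g−p) = 3/4·(2,4) = (1.5000,3.0000)
o1: d²=221 > ρ²=50 → inactive
o2: d²=29 ≤ ρ²=50; F_rep = 7·(5,-2)/29² = (0.0416,-0.0166)
o3: d²=293 > ρ²=50 → inactive
o4: d²=148 > ρ²=50 → inactive
F = F_att + ΣF_rep = (1.5416,2.9834)
p' = p + 1/20·F = (5.0771,-10.8508)

Fx=1.5416 Fy=2.9834 x'=5.0771 y'=-10.8508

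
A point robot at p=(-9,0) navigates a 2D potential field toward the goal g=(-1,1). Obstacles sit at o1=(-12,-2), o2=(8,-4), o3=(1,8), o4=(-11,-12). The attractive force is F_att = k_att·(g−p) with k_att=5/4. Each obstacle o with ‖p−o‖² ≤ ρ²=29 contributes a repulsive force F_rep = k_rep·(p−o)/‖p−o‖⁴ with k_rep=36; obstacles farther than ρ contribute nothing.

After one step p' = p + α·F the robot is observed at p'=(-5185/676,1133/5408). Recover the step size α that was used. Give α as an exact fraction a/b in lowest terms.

α = 1/8

F_att = 5/4·(g−p) = 5/4·(8,1) = (10.0000,1.2500)
o1: d²=13 ≤ ρ²=29; F_rep = 36·(3,2)/13² = (0.6391,0.4260)
o2: d²=305 > ρ²=29 → inactive
o3: d²=164 > ρ²=29 → inactive
o4: d²=148 > ρ²=29 → inactive
F = F_att + ΣF_rep = (10.6391,1.6760)
Δp = p'−p = (1.3299,0.2095); α = Δx/Fx = (899/676) / (1798/169) = 1/8
check: Δy/Fy = (1133/5408) / (1133/676) = 1/8 ✓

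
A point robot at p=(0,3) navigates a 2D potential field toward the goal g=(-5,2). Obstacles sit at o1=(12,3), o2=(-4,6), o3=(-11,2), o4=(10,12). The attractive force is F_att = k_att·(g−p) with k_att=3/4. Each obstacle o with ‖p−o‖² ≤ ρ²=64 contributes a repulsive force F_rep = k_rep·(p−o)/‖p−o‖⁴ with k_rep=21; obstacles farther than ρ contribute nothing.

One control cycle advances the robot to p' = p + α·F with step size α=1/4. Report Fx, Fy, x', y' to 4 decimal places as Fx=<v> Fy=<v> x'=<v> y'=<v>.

Fx=-3.6156 Fy=-0.8508 x'=-0.9039 y'=2.7873

F_att = 3/4·(g−p) = 3/4·(-5,-1) = (-3.7500,-0.7500)
o1: d²=144 > ρ²=64 → inactive
o2: d²=25 ≤ ρ²=64; F_rep = 21·(4,-3)/25² = (0.1344,-0.1008)
o3: d²=122 > ρ²=64 → inactive
o4: d²=181 > ρ²=64 → inactive
F = F_att + ΣF_rep = (-3.6156,-0.8508)
p' = p + 1/4·F = (-0.9039,2.7873)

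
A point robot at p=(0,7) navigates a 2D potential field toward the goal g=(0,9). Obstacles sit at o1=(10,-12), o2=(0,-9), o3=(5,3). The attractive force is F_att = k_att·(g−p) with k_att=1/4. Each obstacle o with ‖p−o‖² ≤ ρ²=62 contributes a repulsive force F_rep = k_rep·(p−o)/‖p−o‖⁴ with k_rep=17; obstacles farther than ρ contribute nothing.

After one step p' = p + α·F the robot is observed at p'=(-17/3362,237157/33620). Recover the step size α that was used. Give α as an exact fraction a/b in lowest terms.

α = 1/10

F_att = 1/4·(g−p) = 1/4·(0,2) = (0.0000,0.5000)
o1: d²=461 > ρ²=62 → inactive
o2: d²=256 > ρ²=62 → inactive
o3: d²=41 ≤ ρ²=62; F_rep = 17·(-5,4)/41² = (-0.0506,0.0405)
F = F_att + ΣF_rep = (-0.0506,0.5405)
Δp = p'−p = (-0.0051,0.0540); α = Δx/Fx = (-17/3362) / (-85/1681) = 1/10
check: Δy/Fy = (1817/33620) / (1817/3362) = 1/10 ✓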